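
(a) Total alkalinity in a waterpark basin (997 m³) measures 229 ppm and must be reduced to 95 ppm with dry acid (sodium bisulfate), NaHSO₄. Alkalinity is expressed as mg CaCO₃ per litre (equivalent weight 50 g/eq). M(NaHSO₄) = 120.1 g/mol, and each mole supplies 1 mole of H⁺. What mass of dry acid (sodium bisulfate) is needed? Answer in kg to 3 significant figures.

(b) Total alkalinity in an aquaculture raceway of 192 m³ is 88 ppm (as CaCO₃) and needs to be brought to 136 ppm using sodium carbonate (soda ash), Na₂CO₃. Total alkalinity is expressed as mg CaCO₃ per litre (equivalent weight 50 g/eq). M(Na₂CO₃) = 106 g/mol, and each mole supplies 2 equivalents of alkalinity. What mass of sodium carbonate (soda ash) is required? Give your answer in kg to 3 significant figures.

(a) Volume: 997 m³ = 997,000 L.
(a) Alkalinity to neutralize: (229 − 95) = 134 mg/L as CaCO₃ × 997,000 L = 133,600 g as CaCO₃.
(a) Equivalents of H⁺ required: 133,600 ÷ 50 g/eq = 2672 eq = 2672 mol NaHSO₄.
(a) Mass of NaHSO₄: 2672 × 120.1 = 320,900 g.

(b) Volume: 192 m³ = 192,000 L.
(b) Alkalinity to add: (136 − 88) = 48 mg/L as CaCO₃ × 192,000 L = 9216 g as CaCO₃.
(b) Equivalents: 9216 g ÷ 50 g/eq = 184.3 eq.
(b) Each mole of Na₂CO₃ supplies 2 eq, so 184.3 / 2 = 92.16 mol.
(b) Mass: 92.16 mol × 106 g/mol = 9769 g.

(a) 321 kg; (b) 9.77 kg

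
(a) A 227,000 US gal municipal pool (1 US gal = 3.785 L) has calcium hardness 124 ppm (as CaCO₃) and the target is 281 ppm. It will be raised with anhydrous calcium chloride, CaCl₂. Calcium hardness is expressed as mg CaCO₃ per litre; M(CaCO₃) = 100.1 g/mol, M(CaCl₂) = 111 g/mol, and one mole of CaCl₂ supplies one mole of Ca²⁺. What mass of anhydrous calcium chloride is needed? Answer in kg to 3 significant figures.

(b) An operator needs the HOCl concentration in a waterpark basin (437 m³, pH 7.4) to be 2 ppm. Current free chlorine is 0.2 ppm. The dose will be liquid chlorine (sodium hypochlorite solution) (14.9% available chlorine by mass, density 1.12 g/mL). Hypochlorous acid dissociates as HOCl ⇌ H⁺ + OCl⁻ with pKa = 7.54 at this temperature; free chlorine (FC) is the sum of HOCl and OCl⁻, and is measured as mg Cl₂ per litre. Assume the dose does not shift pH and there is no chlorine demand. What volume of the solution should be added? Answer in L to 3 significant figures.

(a) 150 kg; (b) 8.51 L

(a) Volume: 227,000 US gal × 3.785 L/gal = 859,195 L.
(a) Hardness to add: (281 − 124) = 157 mg/L as CaCO₃ × 859,195 L = 134,900 g as CaCO₃.
(a) Moles of Ca²⁺ (1 mol Ca²⁺ ≡ 1 mol CaCO₃): 134,900 / 100.1 g/mol = 1348 mol.
(a) Mass of CaCl₂: 1348 × 111 = 149,600 g.

(b) Volume: 437 m³ = 437,000 L.
(b) [OCl⁻]/[HOCl] = 10^(pH − pKa) = 10^(7.4 − 7.54) = 0.7244; fraction as HOCl = 1/(1 + 0.7244) = 0.5799.
(b) Free chlorine required for 2 ppm HOCl: 2 / 0.5799 = 3.449 ppm.
(b) FC to add: 3.449 − 0.2 = 3.249 mg/L as Cl₂.
(b) Cl₂ equivalent: 3.249 mg/L × 437,000 L = 1420 g.
(b) Product at 14.9% available Cl: 1420 / 0.149 = 9529 g.
(b) Volume: 9529 g ÷ 1.12 g/mL = 8508 mL.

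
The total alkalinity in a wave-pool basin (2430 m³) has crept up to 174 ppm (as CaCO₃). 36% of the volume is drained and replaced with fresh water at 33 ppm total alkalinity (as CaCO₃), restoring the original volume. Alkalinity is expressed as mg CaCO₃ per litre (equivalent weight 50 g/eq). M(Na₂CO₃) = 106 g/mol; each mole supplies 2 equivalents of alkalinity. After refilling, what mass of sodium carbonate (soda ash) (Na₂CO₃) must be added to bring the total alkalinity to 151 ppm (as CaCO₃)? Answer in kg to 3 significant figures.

Volume: 2430 m³ = 2,430,000 L.
After draining 36% and refilling: 174 × 0.64 + 33 × 0.36 = 123.24 ppm.
Deficit to target: 151 − 123.24 = 27.76 mg/L.
As CaCO₃: 27.76 mg/L × 2,430,000 L = 67,460 g; ÷ 50 g/eq ÷ 2 = 674.6 mol Na₂CO₃.
Mass: 674.6 × 106 = 71,500 g.

71.5 kg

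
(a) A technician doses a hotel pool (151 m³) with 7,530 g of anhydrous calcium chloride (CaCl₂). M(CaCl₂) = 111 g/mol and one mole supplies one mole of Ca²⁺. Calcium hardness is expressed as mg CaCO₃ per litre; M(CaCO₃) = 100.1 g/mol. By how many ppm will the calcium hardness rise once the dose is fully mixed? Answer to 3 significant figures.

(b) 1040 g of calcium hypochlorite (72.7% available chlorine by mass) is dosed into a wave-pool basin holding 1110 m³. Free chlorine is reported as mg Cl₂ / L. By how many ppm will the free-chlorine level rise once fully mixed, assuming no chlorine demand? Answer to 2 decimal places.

(a) 45.0 ppm; (b) 0.68 ppm

(a) Volume: 151 m³ = 151,000 L.
(a) Moles of Ca²⁺: 7,530 g ÷ 111 g/mol = 67.84 mol.
(a) As CaCO₃: 67.84 mol × 100.1 g/mol = 6791 g.
(a) Rise: 6791 g / 151,000 L × 1000 = 44.97 mg/L.

(b) Volume: 1110 m³ = 1,110,000 L.
(b) Available chlorine delivered: 1040 g × 0.727 = 756.1 g as Cl₂.
(b) Concentration rise: 756.1 g / 1,110,000 L = 0.6812 mg/L = 0.68 ppm.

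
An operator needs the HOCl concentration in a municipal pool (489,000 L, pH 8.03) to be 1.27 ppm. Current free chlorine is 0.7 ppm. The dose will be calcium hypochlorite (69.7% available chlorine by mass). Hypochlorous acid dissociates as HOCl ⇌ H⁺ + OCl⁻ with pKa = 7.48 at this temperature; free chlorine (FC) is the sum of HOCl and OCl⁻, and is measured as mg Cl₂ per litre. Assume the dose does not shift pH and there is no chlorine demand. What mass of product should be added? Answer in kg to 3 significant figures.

[OCl⁻]/[HOCl] = 10^(pH − pKa) = 10^(8.03 − 7.48) = 3.548; fraction as HOCl = 1/(1 + 3.548) = 0.2199.
Free chlorine required for 1.27 ppm HOCl: 1.27 / 0.2199 = 5.776 ppm.
FC to add: 5.776 − 0.7 = 5.076 mg/L as Cl₂.
Cl₂ equivalent: 5.076 mg/L × 489,000 L = 2482 g.
Product at 69.7% available Cl: 2482 / 0.697 = 3561 g.

3.56 kg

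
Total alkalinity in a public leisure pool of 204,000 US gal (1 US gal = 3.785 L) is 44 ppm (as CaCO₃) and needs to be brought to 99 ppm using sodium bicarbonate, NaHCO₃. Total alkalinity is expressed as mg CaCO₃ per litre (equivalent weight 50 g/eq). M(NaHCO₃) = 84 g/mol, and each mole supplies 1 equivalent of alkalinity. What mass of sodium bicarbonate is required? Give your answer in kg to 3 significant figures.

71.3 kg

Volume: 204,000 US gal × 3.785 L/gal = 772,140 L.
Alkalinity to add: (99 − 44) = 55 mg/L as CaCO₃ × 772,140 L = 42,470 g as CaCO₃.
Equivalents: 42,470 g ÷ 50 g/eq = 849.4 eq.
NaHCO₃ supplies 1 eq per mole → 849.4 mol.
Mass: 849.4 mol × 84 g/mol = 71,350 g.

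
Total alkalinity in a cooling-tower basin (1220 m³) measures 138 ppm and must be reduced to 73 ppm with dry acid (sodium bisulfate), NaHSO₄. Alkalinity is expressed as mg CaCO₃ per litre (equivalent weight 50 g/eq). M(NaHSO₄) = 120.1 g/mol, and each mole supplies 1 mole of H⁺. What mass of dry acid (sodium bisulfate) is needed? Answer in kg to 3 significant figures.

190 kg

Volume: 1220 m³ = 1,220,000 L.
Alkalinity to neutralize: (138 − 73) = 65 mg/L as CaCO₃ × 1,220,000 L = 79,300 g as CaCO₃.
Equivalents of H⁺ required: 79,300 ÷ 50 g/eq = 1586 eq = 1586 mol NaHSO₄.
Mass of NaHSO₄: 1586 × 120.1 = 190,500 g.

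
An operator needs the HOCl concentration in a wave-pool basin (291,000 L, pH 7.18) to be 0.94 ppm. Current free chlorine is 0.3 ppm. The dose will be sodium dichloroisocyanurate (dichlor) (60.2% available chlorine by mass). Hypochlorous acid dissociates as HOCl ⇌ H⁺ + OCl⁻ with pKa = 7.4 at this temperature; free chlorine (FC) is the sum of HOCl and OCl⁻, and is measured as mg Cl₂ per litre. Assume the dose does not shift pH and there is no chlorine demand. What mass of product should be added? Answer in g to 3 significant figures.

583 g

[OCl⁻]/[HOCl] = 10^(pH − pKa) = 10^(7.18 − 7.4) = 0.6026; fraction as HOCl = 1/(1 + 0.6026) = 0.624.
Free chlorine required for 0.94 ppm HOCl: 0.94 / 0.624 = 1.506 ppm.
FC to add: 1.506 − 0.3 = 1.206 mg/L as Cl₂.
Cl₂ equivalent: 1.206 mg/L × 291,000 L = 351.1 g.
Product at 60.2% available Cl: 351.1 / 0.602 = 583.2 g.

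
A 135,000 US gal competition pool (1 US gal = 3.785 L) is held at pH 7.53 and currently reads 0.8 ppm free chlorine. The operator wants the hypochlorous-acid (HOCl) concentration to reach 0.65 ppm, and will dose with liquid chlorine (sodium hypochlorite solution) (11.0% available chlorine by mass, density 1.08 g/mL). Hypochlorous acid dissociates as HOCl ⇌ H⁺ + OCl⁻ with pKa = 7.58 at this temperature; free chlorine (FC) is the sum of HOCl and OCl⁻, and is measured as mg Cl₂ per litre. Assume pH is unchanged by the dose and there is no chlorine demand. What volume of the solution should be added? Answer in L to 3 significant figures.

Volume: 135,000 US gal × 3.785 L/gal = 510,975 L.
[OCl⁻]/[HOCl] = 10^(pH − pKa) = 10^(7.53 − 7.58) = 0.8913; fraction as HOCl = 1/(1 + 0.8913) = 0.5288.
Free chlorine required for 0.65 ppm HOCl: 0.65 / 0.5288 = 1.229 ppm.
FC to add: 1.229 − 0.8 = 0.4293 mg/L as Cl₂.
Cl₂ equivalent: 0.4293 mg/L × 510,975 L = 219.4 g.
Product at 11.0% available Cl: 219.4 / 0.11 = 1994 g.
Volume: 1994 g ÷ 1.08 g/mL = 1847 mL.

1.85 L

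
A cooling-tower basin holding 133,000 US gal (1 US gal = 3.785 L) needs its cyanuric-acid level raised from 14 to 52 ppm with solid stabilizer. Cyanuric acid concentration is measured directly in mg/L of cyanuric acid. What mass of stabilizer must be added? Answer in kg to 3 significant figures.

19.1 kg

Volume: 133,000 US gal × 3.785 L/gal = 503,405 L.
CYA to add: (52 − 14) = 38 mg/L × 503,405 L = 19,130 g cyanuric acid.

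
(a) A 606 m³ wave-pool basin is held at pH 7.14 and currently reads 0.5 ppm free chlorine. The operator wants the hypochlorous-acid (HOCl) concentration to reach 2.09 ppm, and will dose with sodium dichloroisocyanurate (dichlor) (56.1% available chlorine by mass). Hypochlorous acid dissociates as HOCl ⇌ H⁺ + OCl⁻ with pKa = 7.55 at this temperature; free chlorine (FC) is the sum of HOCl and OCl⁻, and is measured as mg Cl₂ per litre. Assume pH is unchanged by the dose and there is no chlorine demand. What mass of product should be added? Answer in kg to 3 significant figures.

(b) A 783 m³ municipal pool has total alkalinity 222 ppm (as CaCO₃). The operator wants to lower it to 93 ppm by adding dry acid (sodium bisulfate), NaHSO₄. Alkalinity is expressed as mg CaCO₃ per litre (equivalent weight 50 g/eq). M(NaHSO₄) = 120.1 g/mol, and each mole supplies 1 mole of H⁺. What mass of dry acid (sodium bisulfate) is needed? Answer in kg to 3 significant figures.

(a) Volume: 606 m³ = 606,000 L.
(a) [OCl⁻]/[HOCl] = 10^(pH − pKa) = 10^(7.14 − 7.55) = 0.389; fraction as HOCl = 1/(1 + 0.389) = 0.7199.
(a) Free chlorine required for 2.09 ppm HOCl: 2.09 / 0.7199 = 2.903 ppm.
(a) FC to add: 2.903 − 0.5 = 2.403 mg/L as Cl₂.
(a) Cl₂ equivalent: 2.403 mg/L × 606,000 L = 1456 g.
(a) Product at 56.1% available Cl: 1456 / 0.561 = 2596 g.

(b) Volume: 783 m³ = 783,000 L.
(b) Alkalinity to neutralize: (222 − 93) = 129 mg/L as CaCO₃ × 783,000 L = 101,000 g as CaCO₃.
(b) Equivalents of H⁺ required: 101,000 ÷ 50 g/eq = 2020 eq = 2020 mol NaHSO₄.
(b) Mass of NaHSO₄: 2020 × 120.1 = 242,600 g.

(a) 2.60 kg; (b) 243 kg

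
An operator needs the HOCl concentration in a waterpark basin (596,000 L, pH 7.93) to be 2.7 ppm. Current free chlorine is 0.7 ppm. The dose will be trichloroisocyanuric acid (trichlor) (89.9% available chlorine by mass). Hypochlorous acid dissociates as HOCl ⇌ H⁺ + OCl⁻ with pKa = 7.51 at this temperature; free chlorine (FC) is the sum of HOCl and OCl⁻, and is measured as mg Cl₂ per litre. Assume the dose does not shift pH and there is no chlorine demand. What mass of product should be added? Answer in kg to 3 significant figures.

6.03 kg

[OCl⁻]/[HOCl] = 10^(pH − pKa) = 10^(7.93 − 7.51) = 2.63; fraction as HOCl = 1/(1 + 2.63) = 0.2755.
Free chlorine required for 2.7 ppm HOCl: 2.7 / 0.2755 = 9.802 ppm.
FC to add: 9.802 − 0.7 = 9.102 mg/L as Cl₂.
Cl₂ equivalent: 9.102 mg/L × 596,000 L = 5425 g.
Product at 89.9% available Cl: 5425 / 0.899 = 6034 g.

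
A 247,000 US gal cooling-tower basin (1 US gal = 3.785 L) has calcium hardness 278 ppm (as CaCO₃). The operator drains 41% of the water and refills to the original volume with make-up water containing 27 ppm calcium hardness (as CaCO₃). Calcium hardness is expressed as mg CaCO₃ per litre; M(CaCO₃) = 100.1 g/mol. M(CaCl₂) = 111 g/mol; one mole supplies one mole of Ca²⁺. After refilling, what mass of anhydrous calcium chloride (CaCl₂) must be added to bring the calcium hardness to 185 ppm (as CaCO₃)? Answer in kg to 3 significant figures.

10.3 kg

Volume: 247,000 US gal × 3.785 L/gal = 934,895 L.
After draining 41% and refilling: 278 × 0.59 + 27 × 0.41 = 175.09 ppm.
Deficit to target: 185 − 175.09 = 9.91 mg/L.
As CaCO₃: 9.91 mg/L × 934,895 L = 9265 g; ÷ 100.1 = 92.56 mol Ca²⁺.
Mass: 92.56 × 111 = 10,270 g.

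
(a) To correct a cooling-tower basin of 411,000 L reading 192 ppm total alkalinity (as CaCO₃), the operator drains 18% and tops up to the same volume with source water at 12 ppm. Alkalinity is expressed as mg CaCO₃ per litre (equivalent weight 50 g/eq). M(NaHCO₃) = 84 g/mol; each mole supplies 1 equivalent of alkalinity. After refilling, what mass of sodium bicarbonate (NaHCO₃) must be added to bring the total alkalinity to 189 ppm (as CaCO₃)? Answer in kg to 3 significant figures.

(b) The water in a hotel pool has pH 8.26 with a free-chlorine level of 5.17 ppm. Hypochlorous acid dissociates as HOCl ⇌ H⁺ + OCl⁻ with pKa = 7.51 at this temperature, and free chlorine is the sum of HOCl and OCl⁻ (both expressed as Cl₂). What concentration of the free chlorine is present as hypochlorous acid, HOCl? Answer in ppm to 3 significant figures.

(a) 20.3 kg; (b) 0.781 ppm

(a) After draining 18% and refilling: 192 × 0.82 + 12 × 0.18 = 159.6 ppm.
(a) Deficit to target: 189 − 159.6 = 29.4 mg/L.
(a) As CaCO₃: 29.4 mg/L × 411,000 L = 12,080 g; ÷ 50 g/eq ÷ 1 = 241.7 mol NaHCO₃.
(a) Mass: 241.7 × 84 = 20,300 g.

(b) [OCl⁻]/[HOCl] = 10^(pH − pKa) = 10^(8.26 − 7.51) = 10^0.75 = 5.623.
(b) Fraction as HOCl = 1 / (1 + 5.623) = 0.151.
(b) HOCl = 0.151 × 5.17 ppm = 0.7806 ppm.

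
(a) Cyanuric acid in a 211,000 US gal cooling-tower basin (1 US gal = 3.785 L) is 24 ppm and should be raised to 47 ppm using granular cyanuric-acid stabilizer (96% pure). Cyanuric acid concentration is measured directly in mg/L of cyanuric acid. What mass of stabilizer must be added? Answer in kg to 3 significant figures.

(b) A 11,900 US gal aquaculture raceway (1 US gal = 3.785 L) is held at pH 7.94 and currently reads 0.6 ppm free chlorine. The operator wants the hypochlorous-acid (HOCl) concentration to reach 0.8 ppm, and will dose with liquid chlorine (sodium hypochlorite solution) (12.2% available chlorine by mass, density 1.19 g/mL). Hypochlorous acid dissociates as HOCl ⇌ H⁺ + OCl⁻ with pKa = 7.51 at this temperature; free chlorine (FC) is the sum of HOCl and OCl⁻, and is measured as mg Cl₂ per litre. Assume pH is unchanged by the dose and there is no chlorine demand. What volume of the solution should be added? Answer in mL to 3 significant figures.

(a) Volume: 211,000 US gal × 3.785 L/gal = 798,635 L.
(a) CYA to add: (47 − 24) = 23 mg/L × 798,635 L = 18,370 g cyanuric acid.
(a) At 96% purity: 18,370 / 0.96 = 19,130 g product.

(b) Volume: 11,900 US gal × 3.785 L/gal = 45,042 L.
(b) [OCl⁻]/[HOCl] = 10^(pH − pKa) = 10^(7.94 − 7.51) = 2.692; fraction as HOCl = 1/(1 + 2.692) = 0.2709.
(b) Free chlorine required for 0.8 ppm HOCl: 0.8 / 0.2709 = 2.953 ppm.
(b) FC to add: 2.953 − 0.6 = 2.353 mg/L as Cl₂.
(b) Cl₂ equivalent: 2.353 mg/L × 45,042 L = 106 g.
(b) Product at 12.2% available Cl: 106 / 0.122 = 868.8 g.
(b) Volume: 868.8 g ÷ 1.19 g/mL = 730.1 mL.

(a) 19.1 kg; (b) 730 mL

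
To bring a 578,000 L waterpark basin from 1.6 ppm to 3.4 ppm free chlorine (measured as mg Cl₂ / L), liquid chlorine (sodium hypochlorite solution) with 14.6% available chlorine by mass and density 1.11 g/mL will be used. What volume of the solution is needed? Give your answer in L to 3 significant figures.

6.42 L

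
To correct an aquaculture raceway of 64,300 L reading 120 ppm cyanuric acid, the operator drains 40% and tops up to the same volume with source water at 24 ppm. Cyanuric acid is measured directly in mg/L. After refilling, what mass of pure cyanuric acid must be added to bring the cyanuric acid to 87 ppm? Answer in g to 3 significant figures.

After draining 40% and refilling: 120 × 0.60 + 24 × 0.40 = 81.6 ppm.
Deficit to target: 87 − 81.6 = 5.4 mg/L.
Mass: 5.4 mg/L × 64,300 L = 347.2 g cyanuric acid.

347 g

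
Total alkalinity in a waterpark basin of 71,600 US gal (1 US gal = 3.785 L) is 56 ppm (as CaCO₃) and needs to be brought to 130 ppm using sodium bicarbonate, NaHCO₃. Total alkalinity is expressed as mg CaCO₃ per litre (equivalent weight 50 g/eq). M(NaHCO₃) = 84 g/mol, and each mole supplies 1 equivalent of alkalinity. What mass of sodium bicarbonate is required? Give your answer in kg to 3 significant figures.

Volume: 71,600 US gal × 3.785 L/gal = 271,006 L.
Alkalinity to add: (130 − 56) = 74 mg/L as CaCO₃ × 271,006 L = 20,050 g as CaCO₃.
Equivalents: 20,050 g ÷ 50 g/eq = 401.1 eq.
NaHCO₃ supplies 1 eq per mole → 401.1 mol.
Mass: 401.1 mol × 84 g/mol = 33,690 g.

33.7 kg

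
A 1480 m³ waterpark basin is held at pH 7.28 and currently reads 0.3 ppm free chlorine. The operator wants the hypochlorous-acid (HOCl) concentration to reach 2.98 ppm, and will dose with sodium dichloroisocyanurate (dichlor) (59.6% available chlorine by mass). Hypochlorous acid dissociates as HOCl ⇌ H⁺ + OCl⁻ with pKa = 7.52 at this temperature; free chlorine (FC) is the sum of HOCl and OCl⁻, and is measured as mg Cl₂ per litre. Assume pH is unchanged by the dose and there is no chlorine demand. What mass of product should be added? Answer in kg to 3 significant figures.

Volume: 1480 m³ = 1,480,000 L.
[OCl⁻]/[HOCl] = 10^(pH − pKa) = 10^(7.28 − 7.52) = 0.5754; fraction as HOCl = 1/(1 + 0.5754) = 0.6347.
Free chlorine required for 2.98 ppm HOCl: 2.98 / 0.6347 = 4.695 ppm.
FC to add: 4.695 − 0.3 = 4.395 mg/L as Cl₂.
Cl₂ equivalent: 4.395 mg/L × 1,480,000 L = 6504 g.
Product at 59.6% available Cl: 6504 / 0.596 = 10,910 g.

10.9 kg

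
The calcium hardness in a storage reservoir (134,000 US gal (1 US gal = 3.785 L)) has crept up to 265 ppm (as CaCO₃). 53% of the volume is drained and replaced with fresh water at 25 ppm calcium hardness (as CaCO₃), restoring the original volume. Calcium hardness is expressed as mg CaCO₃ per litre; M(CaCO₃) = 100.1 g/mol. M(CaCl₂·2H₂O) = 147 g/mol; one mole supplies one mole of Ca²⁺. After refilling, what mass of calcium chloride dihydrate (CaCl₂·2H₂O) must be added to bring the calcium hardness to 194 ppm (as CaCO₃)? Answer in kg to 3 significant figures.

Volume: 134,000 US gal × 3.785 L/gal = 507,190 L.
After draining 53% and refilling: 265 × 0.47 + 25 × 0.53 = 137.8 ppm.
Deficit to target: 194 − 137.8 = 56.2 mg/L.
As CaCO₃: 56.2 mg/L × 507,190 L = 28,500 g; ÷ 100.1 = 284.8 mol Ca²⁺.
Mass: 284.8 × 147 = 41,860 g.

41.9 kg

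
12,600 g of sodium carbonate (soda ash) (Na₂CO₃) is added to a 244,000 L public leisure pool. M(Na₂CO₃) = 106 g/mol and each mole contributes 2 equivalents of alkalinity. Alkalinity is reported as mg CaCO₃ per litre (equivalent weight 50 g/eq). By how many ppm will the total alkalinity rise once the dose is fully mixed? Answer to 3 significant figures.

Moles of Na₂CO₃: 12,600 g ÷ 106 g/mol = 118.9 mol → 237.7 eq of alkalinity.
As CaCO₃: 237.7 eq × 50 g/eq = 11,890 g.
Rise: 11,890 g / 244,000 L × 1000 = 48.72 mg/L.

48.7 ppm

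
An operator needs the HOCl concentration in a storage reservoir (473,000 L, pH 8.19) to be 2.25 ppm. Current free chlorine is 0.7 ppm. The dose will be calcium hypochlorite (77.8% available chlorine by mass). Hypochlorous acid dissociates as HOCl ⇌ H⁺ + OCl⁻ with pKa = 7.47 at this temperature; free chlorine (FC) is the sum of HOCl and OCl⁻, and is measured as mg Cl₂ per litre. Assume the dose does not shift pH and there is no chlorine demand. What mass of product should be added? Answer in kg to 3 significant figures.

[OCl⁻]/[HOCl] = 10^(pH − pKa) = 10^(8.19 − 7.47) = 5.248; fraction as HOCl = 1/(1 + 5.248) = 0.16.
Free chlorine required for 2.25 ppm HOCl: 2.25 / 0.16 = 14.06 ppm.
FC to add: 14.06 − 0.7 = 13.36 mg/L as Cl₂.
Cl₂ equivalent: 13.36 mg/L × 473,000 L = 6318 g.
Product at 77.8% available Cl: 6318 / 0.778 = 8121 g.

8.12 kg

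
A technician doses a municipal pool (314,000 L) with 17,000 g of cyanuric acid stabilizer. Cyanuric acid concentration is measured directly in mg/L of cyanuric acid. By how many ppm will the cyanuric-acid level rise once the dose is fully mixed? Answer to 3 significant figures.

54.1 ppm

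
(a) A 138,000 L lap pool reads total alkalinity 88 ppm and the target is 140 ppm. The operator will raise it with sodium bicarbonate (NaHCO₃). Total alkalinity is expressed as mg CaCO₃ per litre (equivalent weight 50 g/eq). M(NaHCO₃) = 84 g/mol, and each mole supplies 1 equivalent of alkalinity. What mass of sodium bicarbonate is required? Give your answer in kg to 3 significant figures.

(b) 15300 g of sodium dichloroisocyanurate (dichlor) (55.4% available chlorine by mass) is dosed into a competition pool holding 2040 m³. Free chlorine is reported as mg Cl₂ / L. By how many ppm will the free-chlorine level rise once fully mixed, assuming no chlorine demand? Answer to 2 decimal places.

(a) Alkalinity to add: (140 − 88) = 52 mg/L as CaCO₃ × 138,000 L = 7176 g as CaCO₃.
(a) Equivalents: 7176 g ÷ 50 g/eq = 143.5 eq.
(a) NaHCO₃ supplies 1 eq per mole → 143.5 mol.
(a) Mass: 143.5 mol × 84 g/mol = 12,060 g.

(b) Volume: 2040 m³ = 2,040,000 L.
(b) Available chlorine delivered: 15,300 g × 0.554 = 8476 g as Cl₂.
(b) Concentration rise: 8476 g / 2,040,000 L = 4.155 mg/L = 4.16 ppm.

(a) 12.1 kg; (b) 4.16 ppm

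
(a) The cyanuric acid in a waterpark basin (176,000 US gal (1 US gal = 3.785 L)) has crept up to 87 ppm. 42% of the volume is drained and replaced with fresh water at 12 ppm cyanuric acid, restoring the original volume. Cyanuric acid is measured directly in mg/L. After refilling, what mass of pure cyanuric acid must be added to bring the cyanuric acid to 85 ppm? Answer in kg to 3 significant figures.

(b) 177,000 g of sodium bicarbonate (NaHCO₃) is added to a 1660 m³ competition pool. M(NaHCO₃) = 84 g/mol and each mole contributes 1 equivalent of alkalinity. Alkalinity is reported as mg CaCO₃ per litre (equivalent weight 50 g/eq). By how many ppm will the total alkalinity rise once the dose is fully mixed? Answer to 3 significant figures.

(a) 19.7 kg; (b) 63.5 ppm

(a) Volume: 176,000 US gal × 3.785 L/gal = 666,160 L.
(a) After draining 42% and refilling: 87 × 0.58 + 12 × 0.42 = 55.5 ppm.
(a) Deficit to target: 85 − 55.5 = 29.5 mg/L.
(a) Mass: 29.5 mg/L × 666,160 L = 19,650 g cyanuric acid.

(b) Volume: 1660 m³ = 1,660,000 L.
(b) Moles of NaHCO₃: 177,000 g ÷ 84 g/mol = 2107 mol → 2107 eq of alkalinity.
(b) As CaCO₃: 2107 eq × 50 g/eq = 105,400 g.
(b) Rise: 105,400 g / 1,660,000 L × 1000 = 63.47 mg/L.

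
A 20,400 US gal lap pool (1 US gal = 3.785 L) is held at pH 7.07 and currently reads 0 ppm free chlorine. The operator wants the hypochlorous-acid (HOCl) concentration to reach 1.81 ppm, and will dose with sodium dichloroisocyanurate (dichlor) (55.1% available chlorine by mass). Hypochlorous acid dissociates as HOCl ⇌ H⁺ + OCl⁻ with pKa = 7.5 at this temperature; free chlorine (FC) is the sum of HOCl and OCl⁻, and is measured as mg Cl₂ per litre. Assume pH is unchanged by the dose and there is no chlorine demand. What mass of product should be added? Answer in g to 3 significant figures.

348 g

Volume: 20,400 US gal × 3.785 L/gal = 77,214 L.
[OCl⁻]/[HOCl] = 10^(pH − pKa) = 10^(7.07 − 7.5) = 0.3715; fraction as HOCl = 1/(1 + 0.3715) = 0.7291.
Free chlorine required for 1.81 ppm HOCl: 1.81 / 0.7291 = 2.482 ppm.
FC to add: 2.482 − 0 = 2.482 mg/L as Cl₂.
Cl₂ equivalent: 2.482 mg/L × 77,214 L = 191.7 g.
Product at 55.1% available Cl: 191.7 / 0.551 = 347.9 g.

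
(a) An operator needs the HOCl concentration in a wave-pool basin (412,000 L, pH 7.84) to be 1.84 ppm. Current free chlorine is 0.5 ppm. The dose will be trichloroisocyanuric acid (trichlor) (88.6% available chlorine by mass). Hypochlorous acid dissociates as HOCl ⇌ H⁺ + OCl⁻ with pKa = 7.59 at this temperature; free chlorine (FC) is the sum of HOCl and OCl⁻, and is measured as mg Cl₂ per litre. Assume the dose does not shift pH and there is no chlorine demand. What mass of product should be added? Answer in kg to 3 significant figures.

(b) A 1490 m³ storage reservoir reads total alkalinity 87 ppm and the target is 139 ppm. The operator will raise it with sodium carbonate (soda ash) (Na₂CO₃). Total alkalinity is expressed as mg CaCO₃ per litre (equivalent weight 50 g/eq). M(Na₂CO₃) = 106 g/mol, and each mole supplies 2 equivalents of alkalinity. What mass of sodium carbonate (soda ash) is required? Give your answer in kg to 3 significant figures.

(a) 2.14 kg; (b) 82.1 kg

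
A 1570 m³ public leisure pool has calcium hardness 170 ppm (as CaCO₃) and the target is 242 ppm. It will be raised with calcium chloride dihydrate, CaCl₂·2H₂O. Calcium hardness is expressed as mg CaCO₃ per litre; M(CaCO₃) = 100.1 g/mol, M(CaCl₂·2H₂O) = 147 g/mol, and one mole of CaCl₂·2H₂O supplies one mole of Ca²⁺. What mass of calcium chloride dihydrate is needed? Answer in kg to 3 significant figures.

Volume: 1570 m³ = 1,570,000 L.
Hardness to add: (242 − 170) = 72 mg/L as CaCO₃ × 1,570,000 L = 113,000 g as CaCO₃.
Moles of Ca²⁺ (1 mol Ca²⁺ ≡ 1 mol CaCO₃): 113,000 / 100.1 g/mol = 1129 mol.
Mass of CaCl₂·2H₂O: 1129 × 147 = 166,000 g.

166 kg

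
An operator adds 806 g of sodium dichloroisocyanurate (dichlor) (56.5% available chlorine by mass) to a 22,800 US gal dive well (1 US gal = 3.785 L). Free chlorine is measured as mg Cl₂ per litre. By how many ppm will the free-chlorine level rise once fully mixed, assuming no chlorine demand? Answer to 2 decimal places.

5.28 ppm

Volume: 22,800 US gal × 3.785 L/gal = 86,298 L.
Available chlorine delivered: 806 g × 0.565 = 455.4 g as Cl₂.
Concentration rise: 455.4 g / 86,298 L = 5.277 mg/L = 5.28 ppm.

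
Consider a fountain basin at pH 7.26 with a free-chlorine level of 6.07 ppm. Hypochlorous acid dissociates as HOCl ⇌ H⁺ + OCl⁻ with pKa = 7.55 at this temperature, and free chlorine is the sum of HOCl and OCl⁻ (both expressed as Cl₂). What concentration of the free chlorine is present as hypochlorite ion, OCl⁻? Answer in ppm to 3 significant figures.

[OCl⁻]/[HOCl] = 10^(pH − pKa) = 10^(7.26 − 7.55) = 10^-0.29 = 0.5129.
Fraction as HOCl = 1 / (1 + 0.5129) = 0.661.
OCl⁻ = (1 − 0.661) × 6.07 ppm = 2.058 ppm.

2.06 ppm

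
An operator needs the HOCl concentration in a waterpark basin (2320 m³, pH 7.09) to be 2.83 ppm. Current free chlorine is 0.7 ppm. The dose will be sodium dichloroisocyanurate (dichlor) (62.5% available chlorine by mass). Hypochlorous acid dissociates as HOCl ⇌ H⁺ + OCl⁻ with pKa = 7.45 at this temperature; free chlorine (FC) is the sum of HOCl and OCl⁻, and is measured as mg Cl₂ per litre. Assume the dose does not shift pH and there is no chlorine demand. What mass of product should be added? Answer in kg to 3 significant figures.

Volume: 2320 m³ = 2,320,000 L.
[OCl⁻]/[HOCl] = 10^(pH − pKa) = 10^(7.09 − 7.45) = 0.4365; fraction as HOCl = 1/(1 + 0.4365) = 0.6961.
Free chlorine required for 2.83 ppm HOCl: 2.83 / 0.6961 = 4.065 ppm.
FC to add: 4.065 − 0.7 = 3.365 mg/L as Cl₂.
Cl₂ equivalent: 3.365 mg/L × 2,320,000 L = 7808 g.
Product at 62.5% available Cl: 7808 / 0.625 = 12,490 g.

12.5 kg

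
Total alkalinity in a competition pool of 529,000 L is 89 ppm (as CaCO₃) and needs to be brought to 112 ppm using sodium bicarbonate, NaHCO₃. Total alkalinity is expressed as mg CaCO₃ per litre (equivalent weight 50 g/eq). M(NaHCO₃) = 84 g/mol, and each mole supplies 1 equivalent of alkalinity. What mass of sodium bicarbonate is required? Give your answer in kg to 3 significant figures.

20.4 kg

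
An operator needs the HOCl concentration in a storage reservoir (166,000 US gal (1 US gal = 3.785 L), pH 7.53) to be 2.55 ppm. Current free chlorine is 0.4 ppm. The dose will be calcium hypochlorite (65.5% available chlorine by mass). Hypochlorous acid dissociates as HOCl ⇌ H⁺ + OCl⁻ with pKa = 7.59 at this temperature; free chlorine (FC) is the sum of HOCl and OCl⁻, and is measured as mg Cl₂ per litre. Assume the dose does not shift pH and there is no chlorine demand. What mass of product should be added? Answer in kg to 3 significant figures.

4.19 kg

Volume: 166,000 US gal × 3.785 L/gal = 628,310 L.
[OCl⁻]/[HOCl] = 10^(pH − pKa) = 10^(7.53 − 7.59) = 0.871; fraction as HOCl = 1/(1 + 0.871) = 0.5345.
Free chlorine required for 2.55 ppm HOCl: 2.55 / 0.5345 = 4.771 ppm.
FC to add: 4.771 − 0.4 = 4.371 mg/L as Cl₂.
Cl₂ equivalent: 4.371 mg/L × 628,310 L = 2746 g.
Product at 65.5% available Cl: 2746 / 0.655 = 4193 g.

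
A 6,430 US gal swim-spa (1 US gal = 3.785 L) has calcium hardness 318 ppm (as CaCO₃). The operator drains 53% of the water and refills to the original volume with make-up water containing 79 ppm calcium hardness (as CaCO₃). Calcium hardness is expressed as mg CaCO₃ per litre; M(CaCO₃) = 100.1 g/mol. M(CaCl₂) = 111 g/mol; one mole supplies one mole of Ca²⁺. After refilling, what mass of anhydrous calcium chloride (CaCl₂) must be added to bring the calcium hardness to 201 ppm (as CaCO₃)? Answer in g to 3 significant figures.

261 g

Volume: 6,430 US gal × 3.785 L/gal = 24,338 L.
After draining 53% and refilling: 318 × 0.47 + 79 × 0.53 = 191.33 ppm.
Deficit to target: 201 − 191.33 = 9.67 mg/L.
As CaCO₃: 9.67 mg/L × 24,338 L = 235.3 g; ÷ 100.1 = 2.351 mol Ca²⁺.
Mass: 2.351 × 111 = 261 g.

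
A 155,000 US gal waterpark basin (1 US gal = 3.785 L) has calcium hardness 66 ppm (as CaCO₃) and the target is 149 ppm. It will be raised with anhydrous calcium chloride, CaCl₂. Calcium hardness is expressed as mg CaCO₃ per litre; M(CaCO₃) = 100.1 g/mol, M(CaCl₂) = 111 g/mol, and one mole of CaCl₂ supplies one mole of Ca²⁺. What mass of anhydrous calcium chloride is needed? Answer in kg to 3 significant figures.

Volume: 155,000 US gal × 3.785 L/gal = 586,675 L.
Hardness to add: (149 − 66) = 83 mg/L as CaCO₃ × 586,675 L = 48,690 g as CaCO₃.
Moles of Ca²⁺ (1 mol Ca²⁺ ≡ 1 mol CaCO₃): 48,690 / 100.1 g/mol = 486.5 mol.
Mass of CaCl₂: 486.5 × 111 = 54,000 g.

54.0 kg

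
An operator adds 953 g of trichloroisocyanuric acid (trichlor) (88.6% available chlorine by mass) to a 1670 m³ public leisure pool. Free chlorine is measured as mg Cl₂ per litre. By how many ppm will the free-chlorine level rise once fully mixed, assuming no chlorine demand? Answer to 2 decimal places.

0.51 ppm

Volume: 1670 m³ = 1,670,000 L.
Available chlorine delivered: 953 g × 0.886 = 844.4 g as Cl₂.
Concentration rise: 844.4 g / 1,670,000 L = 0.5056 mg/L = 0.51 ppm.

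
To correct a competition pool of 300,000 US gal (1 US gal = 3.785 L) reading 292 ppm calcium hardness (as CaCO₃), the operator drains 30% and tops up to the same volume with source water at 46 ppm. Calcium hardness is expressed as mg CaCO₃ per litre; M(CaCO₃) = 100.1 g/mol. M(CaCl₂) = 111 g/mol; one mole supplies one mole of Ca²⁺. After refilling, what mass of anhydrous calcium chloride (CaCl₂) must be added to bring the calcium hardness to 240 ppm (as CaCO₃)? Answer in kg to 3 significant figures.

27.4 kg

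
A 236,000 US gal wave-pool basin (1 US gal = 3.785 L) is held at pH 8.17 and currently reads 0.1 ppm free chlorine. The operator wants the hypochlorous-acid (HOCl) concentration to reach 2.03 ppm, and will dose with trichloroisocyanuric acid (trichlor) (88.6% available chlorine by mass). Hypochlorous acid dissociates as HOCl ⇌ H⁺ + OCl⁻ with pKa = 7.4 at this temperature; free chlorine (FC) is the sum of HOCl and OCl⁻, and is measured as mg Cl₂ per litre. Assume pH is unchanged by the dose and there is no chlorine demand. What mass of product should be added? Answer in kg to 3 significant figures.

14.0 kg

Volume: 236,000 US gal × 3.785 L/gal = 893,260 L.
[OCl⁻]/[HOCl] = 10^(pH − pKa) = 10^(8.17 − 7.4) = 5.888; fraction as HOCl = 1/(1 + 5.888) = 0.1452.
Free chlorine required for 2.03 ppm HOCl: 2.03 / 0.1452 = 13.98 ppm.
FC to add: 13.98 − 0.1 = 13.88 mg/L as Cl₂.
Cl₂ equivalent: 13.88 mg/L × 893,260 L = 12,400 g.
Product at 88.6% available Cl: 12,400 / 0.886 = 14,000 g.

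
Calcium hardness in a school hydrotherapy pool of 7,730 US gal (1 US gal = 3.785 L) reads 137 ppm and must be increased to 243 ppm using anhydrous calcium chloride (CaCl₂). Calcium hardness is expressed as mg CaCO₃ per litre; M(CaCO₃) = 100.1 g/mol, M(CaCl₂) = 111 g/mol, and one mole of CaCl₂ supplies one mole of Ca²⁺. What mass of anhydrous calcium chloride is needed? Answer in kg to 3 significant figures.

3.44 kg

Volume: 7,730 US gal × 3.785 L/gal = 29,258 L.
Hardness to add: (243 − 137) = 106 mg/L as CaCO₃ × 29,258 L = 3101 g as CaCO₃.
Moles of Ca²⁺ (1 mol Ca²⁺ ≡ 1 mol CaCO₃): 3101 / 100.1 g/mol = 30.98 mol.
Mass of CaCl₂: 30.98 × 111 = 3439 g.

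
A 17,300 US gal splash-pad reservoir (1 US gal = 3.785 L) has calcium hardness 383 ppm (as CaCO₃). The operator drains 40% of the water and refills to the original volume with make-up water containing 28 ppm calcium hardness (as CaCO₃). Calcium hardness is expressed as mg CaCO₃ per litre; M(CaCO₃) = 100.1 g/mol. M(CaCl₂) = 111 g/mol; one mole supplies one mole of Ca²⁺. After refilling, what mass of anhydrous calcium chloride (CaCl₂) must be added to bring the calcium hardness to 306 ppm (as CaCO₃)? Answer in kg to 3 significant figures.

Volume: 17,300 US gal × 3.785 L/gal = 65,480 L.
After draining 40% and refilling: 383 × 0.60 + 28 × 0.40 = 241 ppm.
Deficit to target: 306 − 241 = 65 mg/L.
As CaCO₃: 65 mg/L × 65,480 L = 4256 g; ÷ 100.1 = 42.52 mol Ca²⁺.
Mass: 42.52 × 111 = 4720 g.

4.72 kg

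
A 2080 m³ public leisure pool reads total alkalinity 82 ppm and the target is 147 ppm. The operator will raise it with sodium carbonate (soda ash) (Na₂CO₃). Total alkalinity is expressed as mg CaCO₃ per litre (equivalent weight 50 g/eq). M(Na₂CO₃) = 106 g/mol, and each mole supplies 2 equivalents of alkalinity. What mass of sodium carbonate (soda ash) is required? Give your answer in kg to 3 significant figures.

143 kg

Volume: 2080 m³ = 2,080,000 L.
Alkalinity to add: (147 − 82) = 65 mg/L as CaCO₃ × 2,080,000 L = 135,200 g as CaCO₃.
Equivalents: 135,200 g ÷ 50 g/eq = 2704 eq.
Each mole of Na₂CO₃ supplies 2 eq, so 2704 / 2 = 1352 mol.
Mass: 1352 mol × 106 g/mol = 143,300 g.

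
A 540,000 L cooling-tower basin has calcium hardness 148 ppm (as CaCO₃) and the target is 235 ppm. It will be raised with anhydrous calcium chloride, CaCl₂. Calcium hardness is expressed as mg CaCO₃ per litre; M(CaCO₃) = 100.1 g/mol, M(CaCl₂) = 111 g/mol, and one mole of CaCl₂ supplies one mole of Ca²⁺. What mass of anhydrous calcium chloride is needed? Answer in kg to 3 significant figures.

Hardness to add: (235 − 148) = 87 mg/L as CaCO₃ × 540,000 L = 46,980 g as CaCO₃.
Moles of Ca²⁺ (1 mol Ca²⁺ ≡ 1 mol CaCO₃): 46,980 / 100.1 g/mol = 469.3 mol.
Mass of CaCl₂: 469.3 × 111 = 52,100 g.

52.1 kg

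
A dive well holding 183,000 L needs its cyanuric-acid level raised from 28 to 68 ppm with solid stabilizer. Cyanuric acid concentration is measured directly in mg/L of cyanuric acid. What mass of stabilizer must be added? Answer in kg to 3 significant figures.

CYA to add: (68 − 28) = 40 mg/L × 183,000 L = 7320 g cyanuric acid.

7.32 kg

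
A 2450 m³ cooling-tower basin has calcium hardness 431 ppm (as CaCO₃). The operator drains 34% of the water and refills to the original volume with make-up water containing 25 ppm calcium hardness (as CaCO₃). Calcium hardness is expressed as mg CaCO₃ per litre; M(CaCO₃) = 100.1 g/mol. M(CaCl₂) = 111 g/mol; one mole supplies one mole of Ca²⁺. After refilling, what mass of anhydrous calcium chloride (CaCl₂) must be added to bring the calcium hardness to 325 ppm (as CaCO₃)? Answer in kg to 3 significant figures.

87.0 kg

Volume: 2450 m³ = 2,450,000 L.
After draining 34% and refilling: 431 × 0.66 + 25 × 0.34 = 292.96 ppm.
Deficit to target: 325 − 292.96 = 32.04 mg/L.
As CaCO₃: 32.04 mg/L × 2,450,000 L = 78,500 g; ÷ 100.1 = 784.2 mol Ca²⁺.
Mass: 784.2 × 111 = 87,050 g.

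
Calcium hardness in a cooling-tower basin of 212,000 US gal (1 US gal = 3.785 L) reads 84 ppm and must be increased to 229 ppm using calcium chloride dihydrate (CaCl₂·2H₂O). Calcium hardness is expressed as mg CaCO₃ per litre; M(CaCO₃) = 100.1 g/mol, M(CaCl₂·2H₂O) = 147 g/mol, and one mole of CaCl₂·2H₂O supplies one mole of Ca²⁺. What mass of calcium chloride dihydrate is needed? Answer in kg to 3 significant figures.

171 kg

Volume: 212,000 US gal × 3.785 L/gal = 802,420 L.
Hardness to add: (229 − 84) = 145 mg/L as CaCO₃ × 802,420 L = 116,400 g as CaCO₃.
Moles of Ca²⁺ (1 mol Ca²⁺ ≡ 1 mol CaCO₃): 116,400 / 100.1 g/mol = 1162 mol.
Mass of CaCl₂·2H₂O: 1162 × 147 = 170,900 g.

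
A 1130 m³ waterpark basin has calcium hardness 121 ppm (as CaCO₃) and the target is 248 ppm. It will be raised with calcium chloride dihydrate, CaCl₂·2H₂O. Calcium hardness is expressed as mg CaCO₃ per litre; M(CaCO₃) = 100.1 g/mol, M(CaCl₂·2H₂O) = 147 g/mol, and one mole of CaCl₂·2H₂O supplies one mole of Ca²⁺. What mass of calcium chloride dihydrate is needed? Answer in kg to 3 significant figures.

211 kg

Volume: 1130 m³ = 1,130,000 L.
Hardness to add: (248 − 121) = 127 mg/L as CaCO₃ × 1,130,000 L = 143,500 g as CaCO₃.
Moles of Ca²⁺ (1 mol Ca²⁺ ≡ 1 mol CaCO₃): 143,500 / 100.1 g/mol = 1434 mol.
Mass of CaCl₂·2H₂O: 1434 × 147 = 210,700 g.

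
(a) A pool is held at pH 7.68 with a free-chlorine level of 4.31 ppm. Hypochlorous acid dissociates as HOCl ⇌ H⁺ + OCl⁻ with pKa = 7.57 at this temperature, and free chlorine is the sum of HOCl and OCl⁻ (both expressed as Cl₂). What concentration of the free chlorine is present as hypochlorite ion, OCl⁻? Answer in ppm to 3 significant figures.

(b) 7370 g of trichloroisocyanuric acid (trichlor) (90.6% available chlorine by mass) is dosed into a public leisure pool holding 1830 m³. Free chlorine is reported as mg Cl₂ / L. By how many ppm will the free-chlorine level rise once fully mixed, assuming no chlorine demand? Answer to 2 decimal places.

(a) 2.43 ppm; (b) 3.65 ppm

(a) [OCl⁻]/[HOCl] = 10^(pH − pKa) = 10^(7.68 − 7.57) = 10^0.11 = 1.288.
(a) Fraction as HOCl = 1 / (1 + 1.288) = 0.437.
(a) OCl⁻ = (1 − 0.437) × 4.31 ppm = 2.426 ppm.

(b) Volume: 1830 m³ = 1,830,000 L.
(b) Available chlorine delivered: 7370 g × 0.906 = 6677 g as Cl₂.
(b) Concentration rise: 6677 g / 1,830,000 L = 3.649 mg/L = 3.65 ppm.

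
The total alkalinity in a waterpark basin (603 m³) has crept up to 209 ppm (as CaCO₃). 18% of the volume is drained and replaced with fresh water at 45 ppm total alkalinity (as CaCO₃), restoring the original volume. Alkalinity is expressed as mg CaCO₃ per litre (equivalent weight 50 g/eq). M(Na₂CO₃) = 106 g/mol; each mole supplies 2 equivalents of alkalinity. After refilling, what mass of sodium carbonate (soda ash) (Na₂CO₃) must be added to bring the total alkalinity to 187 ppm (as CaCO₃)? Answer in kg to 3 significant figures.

4.81 kg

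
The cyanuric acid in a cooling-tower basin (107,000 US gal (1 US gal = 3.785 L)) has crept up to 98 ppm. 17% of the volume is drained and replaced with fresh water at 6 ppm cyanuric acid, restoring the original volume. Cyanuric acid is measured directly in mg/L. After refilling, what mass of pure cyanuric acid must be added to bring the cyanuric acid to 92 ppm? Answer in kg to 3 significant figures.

3.90 kg

Volume: 107,000 US gal × 3.785 L/gal = 404,995 L.
After draining 17% and refilling: 98 × 0.83 + 6 × 0.17 = 82.36 ppm.
Deficit to target: 92 − 82.36 = 9.64 mg/L.
Mass: 9.64 mg/L × 404,995 L = 3904 g cyanuric acid.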